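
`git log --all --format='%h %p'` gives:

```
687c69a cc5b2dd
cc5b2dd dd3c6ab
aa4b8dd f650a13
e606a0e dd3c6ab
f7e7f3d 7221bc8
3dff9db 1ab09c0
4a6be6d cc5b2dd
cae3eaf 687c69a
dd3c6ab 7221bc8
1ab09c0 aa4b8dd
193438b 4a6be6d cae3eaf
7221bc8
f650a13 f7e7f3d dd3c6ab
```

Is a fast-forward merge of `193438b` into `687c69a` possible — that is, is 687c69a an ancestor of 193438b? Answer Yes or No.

Yes

A fast-forward from 687c69a to 193438b is possible iff 687c69a is an ancestor of 193438b.
Ancestors of 193438b: {193438b, 4a6be6d, 687c69a, 7221bc8, cae3eaf, cc5b2dd, dd3c6ab}.
687c69a is among them, so fast-forward is possible.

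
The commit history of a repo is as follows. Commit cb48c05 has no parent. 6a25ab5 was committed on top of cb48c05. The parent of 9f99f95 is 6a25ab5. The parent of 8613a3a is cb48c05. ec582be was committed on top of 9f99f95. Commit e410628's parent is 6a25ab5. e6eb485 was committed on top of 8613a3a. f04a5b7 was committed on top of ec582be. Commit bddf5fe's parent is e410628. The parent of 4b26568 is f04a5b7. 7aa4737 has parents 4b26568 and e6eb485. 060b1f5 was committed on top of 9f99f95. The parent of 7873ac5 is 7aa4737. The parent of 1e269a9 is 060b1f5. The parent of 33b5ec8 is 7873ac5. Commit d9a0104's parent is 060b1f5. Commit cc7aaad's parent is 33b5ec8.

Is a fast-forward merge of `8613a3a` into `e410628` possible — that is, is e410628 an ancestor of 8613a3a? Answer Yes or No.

A fast-forward from e410628 to 8613a3a is possible iff e410628 is an ancestor of 8613a3a.
Ancestors of 8613a3a: {8613a3a, cb48c05}.
e410628 is not among them, so fast-forward is not possible.

No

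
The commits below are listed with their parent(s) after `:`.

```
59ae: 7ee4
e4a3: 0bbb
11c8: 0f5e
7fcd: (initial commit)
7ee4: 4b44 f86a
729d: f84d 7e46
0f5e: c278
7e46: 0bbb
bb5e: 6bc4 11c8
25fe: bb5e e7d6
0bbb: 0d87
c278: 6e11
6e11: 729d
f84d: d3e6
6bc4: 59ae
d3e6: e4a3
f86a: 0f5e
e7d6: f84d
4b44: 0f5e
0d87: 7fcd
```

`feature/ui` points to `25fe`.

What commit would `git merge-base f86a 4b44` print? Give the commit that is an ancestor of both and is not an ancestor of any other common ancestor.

0f5e

Ancestors of f86a: {0bbb, 0d87, 0f5e, 6e11, 729d, 7e46, 7fcd, c278, d3e6, e4a3, f84d, f86a}.
Ancestors of 4b44: {0bbb, 0d87, 0f5e, 4b44, 6e11, 729d, 7e46, 7fcd, c278, d3e6, e4a3, f84d}.
Common ancestors: {0bbb, 0d87, 0f5e, 6e11, 729d, 7e46, 7fcd, c278, d3e6, e4a3, f84d}.
Among these, 0f5e is not an ancestor of any other common ancestor — it is the merge base.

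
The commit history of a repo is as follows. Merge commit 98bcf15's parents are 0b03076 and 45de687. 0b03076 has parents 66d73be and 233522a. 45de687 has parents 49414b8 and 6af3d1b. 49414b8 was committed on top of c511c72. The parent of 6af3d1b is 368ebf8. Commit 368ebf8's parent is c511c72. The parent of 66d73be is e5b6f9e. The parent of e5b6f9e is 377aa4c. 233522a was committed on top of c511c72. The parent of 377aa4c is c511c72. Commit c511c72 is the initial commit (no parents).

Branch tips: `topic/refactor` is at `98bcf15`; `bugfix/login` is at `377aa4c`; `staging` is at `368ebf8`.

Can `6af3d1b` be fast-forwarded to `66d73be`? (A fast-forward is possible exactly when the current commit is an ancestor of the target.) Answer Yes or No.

No

A fast-forward from 6af3d1b to 66d73be is possible iff 6af3d1b is an ancestor of 66d73be.
Ancestors of 66d73be: {377aa4c, 66d73be, c511c72, e5b6f9e}.
6af3d1b is not among them, so fast-forward is not possible.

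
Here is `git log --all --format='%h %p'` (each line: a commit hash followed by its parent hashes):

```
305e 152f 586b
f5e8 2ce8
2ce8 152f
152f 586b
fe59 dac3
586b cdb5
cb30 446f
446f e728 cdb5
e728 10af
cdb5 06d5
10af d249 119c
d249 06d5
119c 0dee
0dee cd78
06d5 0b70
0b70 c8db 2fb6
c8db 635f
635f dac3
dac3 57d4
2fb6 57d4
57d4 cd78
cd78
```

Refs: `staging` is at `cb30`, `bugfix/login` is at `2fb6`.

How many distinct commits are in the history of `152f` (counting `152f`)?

11

Walking parent pointers from 152f: reachable set = {06d5, 0b70, 152f, 2fb6, 57d4, 586b, 635f, c8db, cd78, cdb5, dac3}.
That is 11 commits.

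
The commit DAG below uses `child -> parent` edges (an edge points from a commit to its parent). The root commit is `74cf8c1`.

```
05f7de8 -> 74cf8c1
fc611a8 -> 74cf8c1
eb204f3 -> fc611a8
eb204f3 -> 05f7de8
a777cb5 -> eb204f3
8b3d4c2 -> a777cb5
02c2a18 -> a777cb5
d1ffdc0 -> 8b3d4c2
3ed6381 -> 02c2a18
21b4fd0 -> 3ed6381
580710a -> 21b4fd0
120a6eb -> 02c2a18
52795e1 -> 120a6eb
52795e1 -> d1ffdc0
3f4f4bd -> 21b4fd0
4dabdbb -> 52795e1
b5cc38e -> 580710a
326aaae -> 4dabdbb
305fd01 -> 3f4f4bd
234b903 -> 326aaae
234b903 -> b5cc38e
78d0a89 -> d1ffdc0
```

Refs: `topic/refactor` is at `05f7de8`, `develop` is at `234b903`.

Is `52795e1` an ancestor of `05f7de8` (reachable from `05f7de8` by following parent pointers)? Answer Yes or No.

No

Ancestors of 05f7de8: {05f7de8, 74cf8c1}.
52795e1 is not in that set, so it is not an ancestor of 05f7de8.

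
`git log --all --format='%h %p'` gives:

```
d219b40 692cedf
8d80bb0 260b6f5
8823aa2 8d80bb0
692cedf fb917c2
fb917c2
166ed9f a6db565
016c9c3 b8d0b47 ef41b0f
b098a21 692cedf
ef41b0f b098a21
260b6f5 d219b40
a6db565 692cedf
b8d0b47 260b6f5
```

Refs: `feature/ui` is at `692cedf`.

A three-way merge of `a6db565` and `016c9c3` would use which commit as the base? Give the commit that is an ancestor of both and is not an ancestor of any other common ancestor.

Ancestors of a6db565: {692cedf, a6db565, fb917c2}.
Ancestors of 016c9c3: {016c9c3, 260b6f5, 692cedf, b098a21, b8d0b47, d219b40, ef41b0f, fb917c2}.
Common ancestors: {692cedf, fb917c2}.
Among these, 692cedf is not an ancestor of any other common ancestor — it is the merge base.

692cedf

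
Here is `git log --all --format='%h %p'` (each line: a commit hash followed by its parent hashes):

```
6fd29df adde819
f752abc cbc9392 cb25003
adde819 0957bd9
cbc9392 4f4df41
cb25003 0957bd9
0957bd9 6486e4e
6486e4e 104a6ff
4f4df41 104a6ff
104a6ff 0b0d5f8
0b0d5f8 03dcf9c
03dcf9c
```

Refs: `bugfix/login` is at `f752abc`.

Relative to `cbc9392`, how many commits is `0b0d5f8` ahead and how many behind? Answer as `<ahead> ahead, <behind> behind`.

0 ahead, 3 behind

Reachable from 0b0d5f8: {03dcf9c, 0b0d5f8}.
Reachable from cbc9392: {03dcf9c, 0b0d5f8, 104a6ff, 4f4df41, cbc9392}.
Only in 0b0d5f8's history (ahead): {} — 0.
Only in cbc9392's history (behind): {104a6ff, 4f4df41, cbc9392} — 3.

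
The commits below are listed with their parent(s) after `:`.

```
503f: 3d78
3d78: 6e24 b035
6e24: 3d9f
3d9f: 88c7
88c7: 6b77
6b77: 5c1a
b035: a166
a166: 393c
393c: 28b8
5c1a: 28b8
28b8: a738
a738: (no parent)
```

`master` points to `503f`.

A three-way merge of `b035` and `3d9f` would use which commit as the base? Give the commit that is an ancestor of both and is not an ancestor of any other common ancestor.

28b8

Ancestors of b035: {28b8, 393c, a166, a738, b035}.
Ancestors of 3d9f: {28b8, 3d9f, 5c1a, 6b77, 88c7, a738}.
Common ancestors: {28b8, a738}.
Among these, 28b8 is not an ancestor of any other common ancestor — it is the merge base.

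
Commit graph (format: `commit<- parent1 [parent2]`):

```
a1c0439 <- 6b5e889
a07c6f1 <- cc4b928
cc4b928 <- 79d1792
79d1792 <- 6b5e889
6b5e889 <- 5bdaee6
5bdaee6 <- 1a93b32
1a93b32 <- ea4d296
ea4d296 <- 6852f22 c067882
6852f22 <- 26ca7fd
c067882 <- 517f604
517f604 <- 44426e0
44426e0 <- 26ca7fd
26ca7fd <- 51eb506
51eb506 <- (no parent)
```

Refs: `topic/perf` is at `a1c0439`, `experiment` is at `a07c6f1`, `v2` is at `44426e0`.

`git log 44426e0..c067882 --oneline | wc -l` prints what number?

2

Reachable from c067882: {26ca7fd, 44426e0, 517f604, 51eb506, c067882}.
Reachable from 44426e0: {26ca7fd, 44426e0, 51eb506}.
In c067882's history but not 44426e0's: {517f604, c067882} — 2 commits.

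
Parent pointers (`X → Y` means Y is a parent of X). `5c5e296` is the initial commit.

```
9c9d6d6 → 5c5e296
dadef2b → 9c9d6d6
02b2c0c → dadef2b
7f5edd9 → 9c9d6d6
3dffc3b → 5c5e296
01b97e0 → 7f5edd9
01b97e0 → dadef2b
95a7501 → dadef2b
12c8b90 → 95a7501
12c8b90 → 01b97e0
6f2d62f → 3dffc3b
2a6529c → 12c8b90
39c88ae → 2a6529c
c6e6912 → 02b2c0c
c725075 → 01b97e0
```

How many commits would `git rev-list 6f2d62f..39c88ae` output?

8

Reachable from 39c88ae: {01b97e0, 12c8b90, 2a6529c, 39c88ae, 5c5e296, 7f5edd9, 95a7501, 9c9d6d6, dadef2b}.
Reachable from 6f2d62f: {3dffc3b, 5c5e296, 6f2d62f}.
In 39c88ae's history but not 6f2d62f's: {01b97e0, 12c8b90, 2a6529c, 39c88ae, 7f5edd9, 95a7501, 9c9d6d6, dadef2b} — 8 commits.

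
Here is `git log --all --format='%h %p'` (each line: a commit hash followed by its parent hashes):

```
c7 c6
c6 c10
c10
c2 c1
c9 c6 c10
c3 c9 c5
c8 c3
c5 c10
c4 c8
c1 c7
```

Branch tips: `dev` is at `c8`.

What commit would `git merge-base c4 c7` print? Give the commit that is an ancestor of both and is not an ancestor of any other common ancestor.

c6

Ancestors of c4: {c10, c3, c4, c5, c6, c8, c9}.
Ancestors of c7: {c10, c6, c7}.
Common ancestors: {c10, c6}.
Among these, c6 is not an ancestor of any other common ancestor — it is the merge base.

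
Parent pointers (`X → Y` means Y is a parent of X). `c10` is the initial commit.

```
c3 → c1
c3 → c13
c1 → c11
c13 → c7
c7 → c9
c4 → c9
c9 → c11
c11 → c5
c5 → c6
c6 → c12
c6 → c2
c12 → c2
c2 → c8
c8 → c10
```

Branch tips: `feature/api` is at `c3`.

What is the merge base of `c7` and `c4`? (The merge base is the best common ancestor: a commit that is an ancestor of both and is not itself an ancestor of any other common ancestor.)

Ancestors of c7: {c10, c11, c12, c2, c5, c6, c7, c8, c9}.
Ancestors of c4: {c10, c11, c12, c2, c4, c5, c6, c8, c9}.
Common ancestors: {c10, c11, c12, c2, c5, c6, c8, c9}.
Among these, c9 is not an ancestor of any other common ancestor — it is the merge base.

c9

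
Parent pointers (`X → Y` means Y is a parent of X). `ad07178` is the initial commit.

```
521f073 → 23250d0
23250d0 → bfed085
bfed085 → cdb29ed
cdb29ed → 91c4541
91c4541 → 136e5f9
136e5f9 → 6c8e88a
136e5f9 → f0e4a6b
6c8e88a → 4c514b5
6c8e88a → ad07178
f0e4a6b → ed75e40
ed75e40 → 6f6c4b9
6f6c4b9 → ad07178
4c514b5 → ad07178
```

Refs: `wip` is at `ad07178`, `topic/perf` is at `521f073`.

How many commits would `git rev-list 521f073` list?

Walking parent pointers from 521f073: reachable set = {136e5f9, 23250d0, 4c514b5, 521f073, 6c8e88a, 6f6c4b9, 91c4541, ad07178, bfed085, cdb29ed, ed75e40, f0e4a6b}.
That is 12 commits.

12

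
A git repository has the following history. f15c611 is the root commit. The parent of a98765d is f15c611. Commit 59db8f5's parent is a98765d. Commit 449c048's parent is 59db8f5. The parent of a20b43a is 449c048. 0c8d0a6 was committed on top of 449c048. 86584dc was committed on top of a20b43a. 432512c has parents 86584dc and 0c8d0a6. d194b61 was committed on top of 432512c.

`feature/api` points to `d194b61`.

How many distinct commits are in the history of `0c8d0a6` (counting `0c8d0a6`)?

5

Walking parent pointers from 0c8d0a6: reachable set = {0c8d0a6, 449c048, 59db8f5, a98765d, f15c611}.
That is 5 commits.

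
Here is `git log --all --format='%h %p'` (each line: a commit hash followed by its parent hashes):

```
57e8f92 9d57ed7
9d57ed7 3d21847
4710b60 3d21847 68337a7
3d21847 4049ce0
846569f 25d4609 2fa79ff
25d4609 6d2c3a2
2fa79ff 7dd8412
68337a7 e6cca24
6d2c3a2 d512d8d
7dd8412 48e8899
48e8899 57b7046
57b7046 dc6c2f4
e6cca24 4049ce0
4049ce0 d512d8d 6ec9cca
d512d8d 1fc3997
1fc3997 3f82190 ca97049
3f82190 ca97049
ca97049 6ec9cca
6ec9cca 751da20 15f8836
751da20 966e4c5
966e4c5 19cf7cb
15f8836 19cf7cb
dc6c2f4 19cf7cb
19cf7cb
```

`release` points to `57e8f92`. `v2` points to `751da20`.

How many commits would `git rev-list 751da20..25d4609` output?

8

Reachable from 25d4609: {15f8836, 19cf7cb, 1fc3997, 25d4609, 3f82190, 6d2c3a2, 6ec9cca, 751da20, 966e4c5, ca97049, d512d8d}.
Reachable from 751da20: {19cf7cb, 751da20, 966e4c5}.
In 25d4609's history but not 751da20's: {15f8836, 1fc3997, 25d4609, 3f82190, 6d2c3a2, 6ec9cca, ca97049, d512d8d} — 8 commits.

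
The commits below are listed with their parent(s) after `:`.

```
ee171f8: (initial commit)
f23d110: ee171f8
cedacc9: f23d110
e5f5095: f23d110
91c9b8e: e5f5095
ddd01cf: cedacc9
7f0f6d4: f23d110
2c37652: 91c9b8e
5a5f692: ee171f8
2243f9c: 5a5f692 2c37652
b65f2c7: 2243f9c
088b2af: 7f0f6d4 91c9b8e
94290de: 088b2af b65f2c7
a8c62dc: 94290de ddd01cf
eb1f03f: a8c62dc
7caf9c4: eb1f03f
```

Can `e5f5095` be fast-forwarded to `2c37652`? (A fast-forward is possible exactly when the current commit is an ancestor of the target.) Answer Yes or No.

A fast-forward from e5f5095 to 2c37652 is possible iff e5f5095 is an ancestor of 2c37652.
Ancestors of 2c37652: {2c37652, 91c9b8e, e5f5095, ee171f8, f23d110}.
e5f5095 is among them, so fast-forward is possible.

Yes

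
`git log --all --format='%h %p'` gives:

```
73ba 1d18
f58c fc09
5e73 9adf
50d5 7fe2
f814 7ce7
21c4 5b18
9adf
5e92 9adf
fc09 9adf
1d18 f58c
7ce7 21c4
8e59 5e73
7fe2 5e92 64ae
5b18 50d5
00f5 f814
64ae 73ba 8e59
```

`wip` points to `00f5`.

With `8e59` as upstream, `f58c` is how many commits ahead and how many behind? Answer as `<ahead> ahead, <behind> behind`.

2 ahead, 2 behind

Reachable from f58c: {9adf, f58c, fc09}.
Reachable from 8e59: {5e73, 8e59, 9adf}.
Only in f58c's history (ahead): {f58c, fc09} — 2.
Only in 8e59's history (behind): {5e73, 8e59} — 2.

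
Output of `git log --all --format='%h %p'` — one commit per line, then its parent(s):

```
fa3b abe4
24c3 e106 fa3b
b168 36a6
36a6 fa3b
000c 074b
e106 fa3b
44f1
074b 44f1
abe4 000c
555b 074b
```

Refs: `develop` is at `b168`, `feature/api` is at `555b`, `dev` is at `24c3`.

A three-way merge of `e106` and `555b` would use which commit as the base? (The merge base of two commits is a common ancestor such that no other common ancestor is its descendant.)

Ancestors of e106: {000c, 074b, 44f1, abe4, e106, fa3b}.
Ancestors of 555b: {074b, 44f1, 555b}.
Common ancestors: {074b, 44f1}.
Among these, 074b is not an ancestor of any other common ancestor — it is the merge base.

074b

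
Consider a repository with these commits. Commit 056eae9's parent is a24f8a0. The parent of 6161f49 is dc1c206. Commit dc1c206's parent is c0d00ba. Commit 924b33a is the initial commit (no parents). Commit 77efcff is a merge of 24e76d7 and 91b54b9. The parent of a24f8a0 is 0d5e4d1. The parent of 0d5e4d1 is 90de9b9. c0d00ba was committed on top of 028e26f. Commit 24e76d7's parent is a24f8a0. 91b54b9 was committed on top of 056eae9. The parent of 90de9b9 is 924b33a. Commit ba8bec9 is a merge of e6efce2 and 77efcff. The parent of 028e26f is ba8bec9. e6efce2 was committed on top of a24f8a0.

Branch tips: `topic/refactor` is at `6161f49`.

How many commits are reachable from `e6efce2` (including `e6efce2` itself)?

Walking parent pointers from e6efce2: reachable set = {0d5e4d1, 90de9b9, 924b33a, a24f8a0, e6efce2}.
That is 5 commits.

5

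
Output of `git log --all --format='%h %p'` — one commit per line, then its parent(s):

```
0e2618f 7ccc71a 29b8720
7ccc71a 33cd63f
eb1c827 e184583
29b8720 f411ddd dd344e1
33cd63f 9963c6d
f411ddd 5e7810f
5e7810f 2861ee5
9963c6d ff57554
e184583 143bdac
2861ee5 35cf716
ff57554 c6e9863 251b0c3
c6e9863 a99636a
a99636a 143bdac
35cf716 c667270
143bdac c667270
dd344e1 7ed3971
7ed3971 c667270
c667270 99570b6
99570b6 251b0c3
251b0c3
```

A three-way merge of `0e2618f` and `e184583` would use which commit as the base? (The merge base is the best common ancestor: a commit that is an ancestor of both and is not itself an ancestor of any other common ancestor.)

Ancestors of 0e2618f: {0e2618f, 143bdac, 251b0c3, 2861ee5, 29b8720, 33cd63f, 35cf716, 5e7810f, 7ccc71a, 7ed3971, 99570b6, 9963c6d, a99636a, c667270, c6e9863, dd344e1, f411ddd, ff57554}.
Ancestors of e184583: {143bdac, 251b0c3, 99570b6, c667270, e184583}.
Common ancestors: {143bdac, 251b0c3, 99570b6, c667270}.
Among these, 143bdac is not an ancestor of any other common ancestor — it is the merge base.

143bdac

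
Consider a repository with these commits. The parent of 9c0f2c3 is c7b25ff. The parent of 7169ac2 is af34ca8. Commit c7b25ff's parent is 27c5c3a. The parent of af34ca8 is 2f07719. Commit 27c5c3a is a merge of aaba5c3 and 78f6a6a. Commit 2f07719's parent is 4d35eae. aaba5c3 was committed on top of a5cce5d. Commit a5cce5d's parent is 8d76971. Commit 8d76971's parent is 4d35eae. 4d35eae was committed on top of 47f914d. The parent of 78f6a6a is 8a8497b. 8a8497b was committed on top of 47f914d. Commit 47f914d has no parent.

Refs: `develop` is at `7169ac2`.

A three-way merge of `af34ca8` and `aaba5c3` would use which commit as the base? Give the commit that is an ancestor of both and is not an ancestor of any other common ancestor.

4d35eae

Ancestors of af34ca8: {2f07719, 47f914d, 4d35eae, af34ca8}.
Ancestors of aaba5c3: {47f914d, 4d35eae, 8d76971, a5cce5d, aaba5c3}.
Common ancestors: {47f914d, 4d35eae}.
Among these, 4d35eae is not an ancestor of any other common ancestor — it is the merge base.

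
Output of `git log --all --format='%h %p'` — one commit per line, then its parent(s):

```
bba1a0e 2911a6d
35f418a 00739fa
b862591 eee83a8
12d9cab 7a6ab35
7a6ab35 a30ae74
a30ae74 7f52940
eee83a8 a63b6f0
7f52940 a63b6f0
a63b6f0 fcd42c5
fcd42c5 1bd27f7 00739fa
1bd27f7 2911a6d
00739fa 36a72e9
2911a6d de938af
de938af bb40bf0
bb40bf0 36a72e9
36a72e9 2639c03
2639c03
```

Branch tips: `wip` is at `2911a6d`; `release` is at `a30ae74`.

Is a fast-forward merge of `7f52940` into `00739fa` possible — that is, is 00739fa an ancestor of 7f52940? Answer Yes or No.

Yes

A fast-forward from 00739fa to 7f52940 is possible iff 00739fa is an ancestor of 7f52940.
Ancestors of 7f52940: {00739fa, 1bd27f7, 2639c03, 2911a6d, 36a72e9, 7f52940, a63b6f0, bb40bf0, de938af, fcd42c5}.
00739fa is among them, so fast-forward is possible.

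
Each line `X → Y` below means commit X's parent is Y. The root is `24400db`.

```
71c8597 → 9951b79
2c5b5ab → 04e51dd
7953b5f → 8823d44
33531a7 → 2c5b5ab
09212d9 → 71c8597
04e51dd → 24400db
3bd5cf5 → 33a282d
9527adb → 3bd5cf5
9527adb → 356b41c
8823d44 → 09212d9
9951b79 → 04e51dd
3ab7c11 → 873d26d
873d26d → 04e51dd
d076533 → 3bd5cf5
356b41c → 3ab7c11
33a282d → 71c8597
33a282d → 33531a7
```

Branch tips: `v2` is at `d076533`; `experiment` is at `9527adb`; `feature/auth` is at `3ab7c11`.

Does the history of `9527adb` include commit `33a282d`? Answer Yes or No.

Yes

Ancestors of 9527adb (commits reachable by following parents): {04e51dd, 24400db, 2c5b5ab, 33531a7, 33a282d, 356b41c, 3ab7c11, 3bd5cf5, 71c8597, 873d26d, 9527adb, 9951b79}.
33a282d is in that set, so it is an ancestor of 9527adb.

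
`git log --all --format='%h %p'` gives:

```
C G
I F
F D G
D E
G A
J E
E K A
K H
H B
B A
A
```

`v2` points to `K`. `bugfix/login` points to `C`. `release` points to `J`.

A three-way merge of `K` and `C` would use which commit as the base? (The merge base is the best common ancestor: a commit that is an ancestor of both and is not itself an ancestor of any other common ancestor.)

Ancestors of K: {A, B, H, K}.
Ancestors of C: {A, C, G}.
Common ancestors: {A}.
The only common ancestor is A, so it is the merge base.

A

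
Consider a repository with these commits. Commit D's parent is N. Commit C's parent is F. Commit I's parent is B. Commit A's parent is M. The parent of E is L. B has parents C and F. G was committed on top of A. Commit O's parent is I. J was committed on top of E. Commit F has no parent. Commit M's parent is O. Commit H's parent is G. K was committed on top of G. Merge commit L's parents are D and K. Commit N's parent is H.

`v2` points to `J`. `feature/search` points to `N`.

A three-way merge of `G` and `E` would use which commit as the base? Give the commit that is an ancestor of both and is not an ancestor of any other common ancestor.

Ancestors of G: {A, B, C, F, G, I, M, O}.
Ancestors of E: {A, B, C, D, E, F, G, H, I, K, L, M, N, O}.
Common ancestors: {A, B, C, F, G, I, M, O}.
Among these, G is not an ancestor of any other common ancestor — it is the merge base.

G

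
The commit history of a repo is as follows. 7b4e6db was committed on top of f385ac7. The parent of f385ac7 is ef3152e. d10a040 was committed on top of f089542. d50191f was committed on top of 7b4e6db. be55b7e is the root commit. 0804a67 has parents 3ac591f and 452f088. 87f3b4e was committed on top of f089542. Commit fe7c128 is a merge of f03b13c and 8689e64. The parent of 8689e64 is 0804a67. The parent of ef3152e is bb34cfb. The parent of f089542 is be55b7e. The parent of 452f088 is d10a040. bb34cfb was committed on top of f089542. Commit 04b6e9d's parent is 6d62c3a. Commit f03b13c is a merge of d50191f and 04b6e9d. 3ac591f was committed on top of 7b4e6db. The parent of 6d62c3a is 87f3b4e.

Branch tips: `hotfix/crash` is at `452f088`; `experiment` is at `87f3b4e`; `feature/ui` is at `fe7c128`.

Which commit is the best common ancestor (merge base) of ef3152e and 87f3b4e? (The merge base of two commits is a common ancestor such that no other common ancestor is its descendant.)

Ancestors of ef3152e: {bb34cfb, be55b7e, ef3152e, f089542}.
Ancestors of 87f3b4e: {87f3b4e, be55b7e, f089542}.
Common ancestors: {be55b7e, f089542}.
Among these, f089542 is not an ancestor of any other common ancestor — it is the merge base.

f089542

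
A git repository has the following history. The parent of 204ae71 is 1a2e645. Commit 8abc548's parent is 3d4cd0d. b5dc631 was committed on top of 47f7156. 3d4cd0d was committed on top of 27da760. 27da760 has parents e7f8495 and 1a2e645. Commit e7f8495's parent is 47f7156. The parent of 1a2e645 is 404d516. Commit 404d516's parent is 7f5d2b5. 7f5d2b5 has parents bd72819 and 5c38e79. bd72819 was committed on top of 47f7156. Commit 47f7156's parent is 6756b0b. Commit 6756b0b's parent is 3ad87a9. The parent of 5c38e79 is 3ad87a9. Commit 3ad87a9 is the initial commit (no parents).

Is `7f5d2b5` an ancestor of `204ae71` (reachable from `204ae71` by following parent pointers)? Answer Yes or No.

Yes

Ancestors of 204ae71 (commits reachable by following parents): {1a2e645, 204ae71, 3ad87a9, 404d516, 47f7156, 5c38e79, 6756b0b, 7f5d2b5, bd72819}.
7f5d2b5 is in that set, so it is an ancestor of 204ae71.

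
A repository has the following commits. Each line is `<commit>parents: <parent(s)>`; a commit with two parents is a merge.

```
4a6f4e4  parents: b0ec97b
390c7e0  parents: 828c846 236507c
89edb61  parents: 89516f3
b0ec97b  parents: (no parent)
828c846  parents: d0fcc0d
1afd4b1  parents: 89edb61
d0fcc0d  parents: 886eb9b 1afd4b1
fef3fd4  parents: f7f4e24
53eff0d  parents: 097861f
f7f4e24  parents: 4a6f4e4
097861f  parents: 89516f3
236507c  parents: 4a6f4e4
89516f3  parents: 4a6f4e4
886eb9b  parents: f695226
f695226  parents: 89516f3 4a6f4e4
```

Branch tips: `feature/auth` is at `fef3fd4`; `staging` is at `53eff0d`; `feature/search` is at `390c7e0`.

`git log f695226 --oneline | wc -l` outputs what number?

Walking parent pointers from f695226: reachable set = {4a6f4e4, 89516f3, b0ec97b, f695226}.
That is 4 commits.

4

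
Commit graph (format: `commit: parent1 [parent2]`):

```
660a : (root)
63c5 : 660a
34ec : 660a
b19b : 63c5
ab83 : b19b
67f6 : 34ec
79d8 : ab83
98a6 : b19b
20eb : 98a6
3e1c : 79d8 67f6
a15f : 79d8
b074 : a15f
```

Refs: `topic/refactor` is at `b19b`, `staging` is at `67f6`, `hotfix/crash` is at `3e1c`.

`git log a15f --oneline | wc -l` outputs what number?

Walking parent pointers from a15f: reachable set = {63c5, 660a, 79d8, a15f, ab83, b19b}.
That is 6 commits.

6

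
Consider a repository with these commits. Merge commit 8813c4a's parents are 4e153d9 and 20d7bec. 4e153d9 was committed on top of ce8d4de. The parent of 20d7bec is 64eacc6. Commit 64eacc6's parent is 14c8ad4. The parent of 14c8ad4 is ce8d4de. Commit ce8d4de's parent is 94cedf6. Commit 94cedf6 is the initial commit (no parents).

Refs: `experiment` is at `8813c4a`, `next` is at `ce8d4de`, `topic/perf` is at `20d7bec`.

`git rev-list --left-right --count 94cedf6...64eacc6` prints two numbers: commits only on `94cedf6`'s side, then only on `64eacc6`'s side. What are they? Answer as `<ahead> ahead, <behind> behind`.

0 ahead, 3 behind

Reachable from 94cedf6: {94cedf6}.
Reachable from 64eacc6: {14c8ad4, 64eacc6, 94cedf6, ce8d4de}.
Only in 94cedf6's history (ahead): {} — 0.
Only in 64eacc6's history (behind): {14c8ad4, 64eacc6, ce8d4de} — 3.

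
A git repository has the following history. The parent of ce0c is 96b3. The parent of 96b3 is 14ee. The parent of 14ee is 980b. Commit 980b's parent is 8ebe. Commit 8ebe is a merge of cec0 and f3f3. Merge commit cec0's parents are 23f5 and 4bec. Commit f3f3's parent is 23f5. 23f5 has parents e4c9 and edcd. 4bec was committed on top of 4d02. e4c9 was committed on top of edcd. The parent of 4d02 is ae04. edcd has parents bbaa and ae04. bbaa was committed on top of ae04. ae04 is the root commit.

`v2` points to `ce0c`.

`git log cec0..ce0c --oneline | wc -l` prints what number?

6

Reachable from ce0c: {14ee, 23f5, 4bec, 4d02, 8ebe, 96b3, 980b, ae04, bbaa, ce0c, cec0, e4c9, edcd, f3f3}.
Reachable from cec0: {23f5, 4bec, 4d02, ae04, bbaa, cec0, e4c9, edcd}.
In ce0c's history but not cec0's: {14ee, 8ebe, 96b3, 980b, ce0c, f3f3} — 6 commits.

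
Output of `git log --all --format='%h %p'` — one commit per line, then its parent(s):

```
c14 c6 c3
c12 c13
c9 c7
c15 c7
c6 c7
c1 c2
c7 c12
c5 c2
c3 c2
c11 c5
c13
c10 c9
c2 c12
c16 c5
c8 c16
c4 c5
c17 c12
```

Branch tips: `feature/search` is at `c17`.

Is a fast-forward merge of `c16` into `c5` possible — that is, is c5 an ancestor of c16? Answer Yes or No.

A fast-forward from c5 to c16 is possible iff c5 is an ancestor of c16.
Ancestors of c16: {c12, c13, c16, c2, c5}.
c5 is among them, so fast-forward is possible.

Yes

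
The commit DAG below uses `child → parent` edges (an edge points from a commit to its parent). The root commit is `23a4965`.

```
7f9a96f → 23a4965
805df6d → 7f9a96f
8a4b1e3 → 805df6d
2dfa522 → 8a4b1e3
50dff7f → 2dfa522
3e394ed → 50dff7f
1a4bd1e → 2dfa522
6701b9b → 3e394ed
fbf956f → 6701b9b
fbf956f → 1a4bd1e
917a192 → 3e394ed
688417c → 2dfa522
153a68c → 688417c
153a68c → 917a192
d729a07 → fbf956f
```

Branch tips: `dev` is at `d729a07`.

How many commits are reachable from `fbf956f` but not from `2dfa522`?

5

Reachable from fbf956f: {1a4bd1e, 23a4965, 2dfa522, 3e394ed, 50dff7f, 6701b9b, 7f9a96f, 805df6d, 8a4b1e3, fbf956f}.
Reachable from 2dfa522: {23a4965, 2dfa522, 7f9a96f, 805df6d, 8a4b1e3}.
In fbf956f's history but not 2dfa522's: {1a4bd1e, 3e394ed, 50dff7f, 6701b9b, fbf956f} — 5 commits.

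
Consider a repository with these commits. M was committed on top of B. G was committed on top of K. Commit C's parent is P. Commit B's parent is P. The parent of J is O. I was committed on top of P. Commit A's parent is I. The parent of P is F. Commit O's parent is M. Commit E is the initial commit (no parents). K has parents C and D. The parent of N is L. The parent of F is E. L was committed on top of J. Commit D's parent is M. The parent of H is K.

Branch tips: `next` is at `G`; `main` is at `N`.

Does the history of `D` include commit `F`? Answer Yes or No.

Yes

Ancestors of D (commits reachable by following parents): {B, D, E, F, M, P}.
F is in that set, so it is an ancestor of D.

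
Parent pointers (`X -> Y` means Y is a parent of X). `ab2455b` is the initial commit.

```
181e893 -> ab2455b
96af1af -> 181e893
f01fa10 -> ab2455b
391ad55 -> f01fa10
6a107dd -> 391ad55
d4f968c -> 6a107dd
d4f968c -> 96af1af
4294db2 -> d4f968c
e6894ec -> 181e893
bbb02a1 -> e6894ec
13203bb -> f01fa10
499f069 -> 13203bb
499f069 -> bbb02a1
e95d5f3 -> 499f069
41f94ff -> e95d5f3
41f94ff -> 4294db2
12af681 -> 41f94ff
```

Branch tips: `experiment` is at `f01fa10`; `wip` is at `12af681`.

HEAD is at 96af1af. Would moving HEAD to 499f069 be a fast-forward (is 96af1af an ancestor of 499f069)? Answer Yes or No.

A fast-forward from 96af1af to 499f069 is possible iff 96af1af is an ancestor of 499f069.
Ancestors of 499f069: {13203bb, 181e893, 499f069, ab2455b, bbb02a1, e6894ec, f01fa10}.
96af1af is not among them, so fast-forward is not possible.

No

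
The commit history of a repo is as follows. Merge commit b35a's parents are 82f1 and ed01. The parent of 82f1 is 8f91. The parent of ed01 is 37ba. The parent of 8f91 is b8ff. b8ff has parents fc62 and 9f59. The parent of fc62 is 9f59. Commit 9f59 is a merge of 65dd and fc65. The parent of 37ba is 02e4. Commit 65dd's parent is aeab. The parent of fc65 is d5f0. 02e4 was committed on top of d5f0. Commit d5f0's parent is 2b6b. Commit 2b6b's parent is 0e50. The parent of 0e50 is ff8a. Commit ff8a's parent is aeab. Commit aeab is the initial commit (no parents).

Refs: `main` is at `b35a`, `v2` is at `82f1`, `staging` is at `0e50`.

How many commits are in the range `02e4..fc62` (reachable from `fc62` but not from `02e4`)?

4

Reachable from fc62: {0e50, 2b6b, 65dd, 9f59, aeab, d5f0, fc62, fc65, ff8a}.
Reachable from 02e4: {02e4, 0e50, 2b6b, aeab, d5f0, ff8a}.
In fc62's history but not 02e4's: {65dd, 9f59, fc62, fc65} — 4 commits.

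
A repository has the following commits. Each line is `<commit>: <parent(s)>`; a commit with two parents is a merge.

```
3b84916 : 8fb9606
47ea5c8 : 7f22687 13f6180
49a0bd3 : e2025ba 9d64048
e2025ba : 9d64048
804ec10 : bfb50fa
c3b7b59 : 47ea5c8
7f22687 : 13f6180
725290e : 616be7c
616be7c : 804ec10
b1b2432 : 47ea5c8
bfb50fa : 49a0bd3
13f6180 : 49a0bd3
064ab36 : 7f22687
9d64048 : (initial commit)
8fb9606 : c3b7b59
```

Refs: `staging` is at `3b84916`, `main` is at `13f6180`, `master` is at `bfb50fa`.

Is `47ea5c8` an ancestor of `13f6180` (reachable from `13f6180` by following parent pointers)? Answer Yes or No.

No

Ancestors of 13f6180: {13f6180, 49a0bd3, 9d64048, e2025ba}.
47ea5c8 is not in that set, so it is not an ancestor of 13f6180.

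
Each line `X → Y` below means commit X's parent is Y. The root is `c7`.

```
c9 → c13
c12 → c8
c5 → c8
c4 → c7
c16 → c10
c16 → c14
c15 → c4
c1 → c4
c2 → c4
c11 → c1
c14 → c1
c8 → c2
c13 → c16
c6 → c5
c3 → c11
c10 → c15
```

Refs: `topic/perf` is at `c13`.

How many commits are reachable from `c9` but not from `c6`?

7

Reachable from c9: {c1, c10, c13, c14, c15, c16, c4, c7, c9}.
Reachable from c6: {c2, c4, c5, c6, c7, c8}.
In c9's history but not c6's: {c1, c10, c13, c14, c15, c16, c9} — 7 commits.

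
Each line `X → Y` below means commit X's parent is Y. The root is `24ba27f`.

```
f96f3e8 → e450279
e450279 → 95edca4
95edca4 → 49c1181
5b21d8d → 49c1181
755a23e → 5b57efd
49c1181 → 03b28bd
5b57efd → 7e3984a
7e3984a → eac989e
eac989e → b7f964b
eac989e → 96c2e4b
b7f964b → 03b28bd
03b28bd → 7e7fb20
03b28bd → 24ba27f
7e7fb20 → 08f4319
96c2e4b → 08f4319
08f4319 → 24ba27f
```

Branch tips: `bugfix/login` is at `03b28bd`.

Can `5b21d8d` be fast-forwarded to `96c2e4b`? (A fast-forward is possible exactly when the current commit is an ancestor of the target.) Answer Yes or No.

A fast-forward from 5b21d8d to 96c2e4b is possible iff 5b21d8d is an ancestor of 96c2e4b.
Ancestors of 96c2e4b: {08f4319, 24ba27f, 96c2e4b}.
5b21d8d is not among them, so fast-forward is not possible.

No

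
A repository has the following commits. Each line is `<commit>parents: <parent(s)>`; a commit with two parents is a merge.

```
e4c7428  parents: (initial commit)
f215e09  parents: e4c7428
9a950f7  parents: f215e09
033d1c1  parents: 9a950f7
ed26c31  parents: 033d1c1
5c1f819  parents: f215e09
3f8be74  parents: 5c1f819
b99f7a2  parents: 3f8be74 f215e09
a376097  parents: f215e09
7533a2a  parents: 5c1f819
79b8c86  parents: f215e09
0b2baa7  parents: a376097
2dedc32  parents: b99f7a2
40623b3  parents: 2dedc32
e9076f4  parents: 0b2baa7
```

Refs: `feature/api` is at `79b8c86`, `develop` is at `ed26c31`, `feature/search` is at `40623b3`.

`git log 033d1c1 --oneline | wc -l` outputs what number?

Walking parent pointers from 033d1c1: reachable set = {033d1c1, 9a950f7, e4c7428, f215e09}.
That is 4 commits.

4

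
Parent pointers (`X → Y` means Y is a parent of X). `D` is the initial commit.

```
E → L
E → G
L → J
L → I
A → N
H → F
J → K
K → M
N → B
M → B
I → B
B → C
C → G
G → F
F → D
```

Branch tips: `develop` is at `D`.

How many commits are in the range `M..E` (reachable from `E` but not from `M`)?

5

Reachable from E: {B, C, D, E, F, G, I, J, K, L, M}.
Reachable from M: {B, C, D, F, G, M}.
In E's history but not M's: {E, I, J, K, L} — 5 commits.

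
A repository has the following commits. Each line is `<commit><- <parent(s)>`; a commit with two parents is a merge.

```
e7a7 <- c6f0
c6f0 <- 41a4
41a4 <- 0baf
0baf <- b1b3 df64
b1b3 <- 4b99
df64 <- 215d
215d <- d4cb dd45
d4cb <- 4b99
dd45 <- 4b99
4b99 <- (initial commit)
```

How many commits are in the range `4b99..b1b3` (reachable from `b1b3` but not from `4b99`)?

1

Reachable from b1b3: {4b99, b1b3}.
Reachable from 4b99: {4b99}.
In b1b3's history but not 4b99's: {b1b3} — 1 commit.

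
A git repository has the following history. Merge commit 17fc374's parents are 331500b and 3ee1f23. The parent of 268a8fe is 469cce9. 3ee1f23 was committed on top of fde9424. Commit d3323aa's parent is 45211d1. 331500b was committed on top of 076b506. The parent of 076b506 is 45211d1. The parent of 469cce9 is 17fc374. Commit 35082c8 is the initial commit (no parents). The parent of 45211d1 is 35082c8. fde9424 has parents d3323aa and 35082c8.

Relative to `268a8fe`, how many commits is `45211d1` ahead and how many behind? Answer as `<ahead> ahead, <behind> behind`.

0 ahead, 8 behind

Reachable from 45211d1: {35082c8, 45211d1}.
Reachable from 268a8fe: {076b506, 17fc374, 268a8fe, 331500b, 35082c8, 3ee1f23, 45211d1, 469cce9, d3323aa, fde9424}.
Only in 45211d1's history (ahead): {} — 0.
Only in 268a8fe's history (behind): {076b506, 17fc374, 268a8fe, 331500b, 3ee1f23, 469cce9, d3323aa, fde9424} — 8.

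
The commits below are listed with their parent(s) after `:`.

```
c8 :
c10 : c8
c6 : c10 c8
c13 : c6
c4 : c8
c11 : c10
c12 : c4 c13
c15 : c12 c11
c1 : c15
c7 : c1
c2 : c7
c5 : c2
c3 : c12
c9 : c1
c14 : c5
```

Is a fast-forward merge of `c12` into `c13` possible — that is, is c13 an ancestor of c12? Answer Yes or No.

A fast-forward from c13 to c12 is possible iff c13 is an ancestor of c12.
Ancestors of c12: {c10, c12, c13, c4, c6, c8}.
c13 is among them, so fast-forward is possible.

Yes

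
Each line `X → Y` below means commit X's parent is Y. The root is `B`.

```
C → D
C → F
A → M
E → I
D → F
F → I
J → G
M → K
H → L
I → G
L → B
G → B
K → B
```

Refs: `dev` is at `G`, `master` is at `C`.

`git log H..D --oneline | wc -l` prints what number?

4

Reachable from D: {B, D, F, G, I}.
Reachable from H: {B, H, L}.
In D's history but not H's: {D, F, G, I} — 4 commits.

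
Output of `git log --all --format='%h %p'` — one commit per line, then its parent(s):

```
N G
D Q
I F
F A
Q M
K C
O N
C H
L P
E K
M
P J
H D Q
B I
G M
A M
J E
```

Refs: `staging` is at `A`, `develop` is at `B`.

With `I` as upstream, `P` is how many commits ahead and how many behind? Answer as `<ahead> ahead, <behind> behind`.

Reachable from P: {C, D, E, H, J, K, M, P, Q}.
Reachable from I: {A, F, I, M}.
Only in P's history (ahead): {C, D, E, H, J, K, P, Q} — 8.
Only in I's history (behind): {A, F, I} — 3.

8 ahead, 3 behind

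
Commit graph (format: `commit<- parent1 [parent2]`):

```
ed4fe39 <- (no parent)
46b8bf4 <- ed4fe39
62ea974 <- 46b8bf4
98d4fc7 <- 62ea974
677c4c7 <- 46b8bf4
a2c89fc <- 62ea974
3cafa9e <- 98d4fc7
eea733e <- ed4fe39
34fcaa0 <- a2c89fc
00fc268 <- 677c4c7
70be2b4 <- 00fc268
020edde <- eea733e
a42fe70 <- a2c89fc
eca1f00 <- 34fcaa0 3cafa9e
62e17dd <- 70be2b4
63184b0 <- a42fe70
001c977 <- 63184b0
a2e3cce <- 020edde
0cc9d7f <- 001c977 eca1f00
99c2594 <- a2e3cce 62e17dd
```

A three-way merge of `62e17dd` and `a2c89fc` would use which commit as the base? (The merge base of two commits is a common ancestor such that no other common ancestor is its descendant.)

46b8bf4

Ancestors of 62e17dd: {00fc268, 46b8bf4, 62e17dd, 677c4c7, 70be2b4, ed4fe39}.
Ancestors of a2c89fc: {46b8bf4, 62ea974, a2c89fc, ed4fe39}.
Common ancestors: {46b8bf4, ed4fe39}.
Among these, 46b8bf4 is not an ancestor of any other common ancestor — it is the merge base.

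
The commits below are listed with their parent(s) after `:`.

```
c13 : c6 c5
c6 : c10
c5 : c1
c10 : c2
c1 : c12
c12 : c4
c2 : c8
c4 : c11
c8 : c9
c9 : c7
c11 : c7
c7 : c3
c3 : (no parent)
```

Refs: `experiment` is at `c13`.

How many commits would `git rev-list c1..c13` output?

Reachable from c13: {c1, c10, c11, c12, c13, c2, c3, c4, c5, c6, c7, c8, c9}.
Reachable from c1: {c1, c11, c12, c3, c4, c7}.
In c13's history but not c1's: {c10, c13, c2, c5, c6, c8, c9} — 7 commits.

7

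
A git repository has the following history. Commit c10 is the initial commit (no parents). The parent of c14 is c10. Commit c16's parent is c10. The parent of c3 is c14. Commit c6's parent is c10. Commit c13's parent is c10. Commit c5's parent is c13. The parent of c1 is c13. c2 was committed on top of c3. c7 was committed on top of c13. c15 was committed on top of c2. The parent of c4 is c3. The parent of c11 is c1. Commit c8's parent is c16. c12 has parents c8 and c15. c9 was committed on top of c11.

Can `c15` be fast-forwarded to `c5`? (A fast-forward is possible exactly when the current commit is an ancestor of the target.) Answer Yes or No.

A fast-forward from c15 to c5 is possible iff c15 is an ancestor of c5.
Ancestors of c5: {c10, c13, c5}.
c15 is not among them, so fast-forward is not possible.

No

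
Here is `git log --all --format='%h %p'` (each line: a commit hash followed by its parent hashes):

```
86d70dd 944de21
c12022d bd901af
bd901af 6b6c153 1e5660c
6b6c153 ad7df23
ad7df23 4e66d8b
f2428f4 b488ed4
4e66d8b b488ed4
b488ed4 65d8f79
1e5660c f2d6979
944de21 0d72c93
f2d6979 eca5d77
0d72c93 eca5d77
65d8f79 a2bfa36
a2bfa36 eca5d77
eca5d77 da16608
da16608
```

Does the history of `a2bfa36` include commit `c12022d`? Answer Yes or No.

Ancestors of a2bfa36: {a2bfa36, da16608, eca5d77}.
c12022d is not in that set, so it is not an ancestor of a2bfa36.

No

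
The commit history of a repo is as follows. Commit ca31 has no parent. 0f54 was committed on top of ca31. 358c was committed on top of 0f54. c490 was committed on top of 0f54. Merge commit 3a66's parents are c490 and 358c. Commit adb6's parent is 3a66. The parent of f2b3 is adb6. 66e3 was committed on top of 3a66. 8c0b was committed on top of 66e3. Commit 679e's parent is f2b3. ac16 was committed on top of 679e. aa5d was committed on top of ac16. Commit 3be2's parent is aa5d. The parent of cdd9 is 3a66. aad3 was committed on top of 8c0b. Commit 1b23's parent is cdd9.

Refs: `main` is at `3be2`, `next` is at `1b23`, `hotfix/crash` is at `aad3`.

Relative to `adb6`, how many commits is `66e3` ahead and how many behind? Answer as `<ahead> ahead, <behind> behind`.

1 ahead, 1 behind

Reachable from 66e3: {0f54, 358c, 3a66, 66e3, c490, ca31}.
Reachable from adb6: {0f54, 358c, 3a66, adb6, c490, ca31}.
Only in 66e3's history (ahead): {66e3} — 1.
Only in adb6's history (behind): {adb6} — 1.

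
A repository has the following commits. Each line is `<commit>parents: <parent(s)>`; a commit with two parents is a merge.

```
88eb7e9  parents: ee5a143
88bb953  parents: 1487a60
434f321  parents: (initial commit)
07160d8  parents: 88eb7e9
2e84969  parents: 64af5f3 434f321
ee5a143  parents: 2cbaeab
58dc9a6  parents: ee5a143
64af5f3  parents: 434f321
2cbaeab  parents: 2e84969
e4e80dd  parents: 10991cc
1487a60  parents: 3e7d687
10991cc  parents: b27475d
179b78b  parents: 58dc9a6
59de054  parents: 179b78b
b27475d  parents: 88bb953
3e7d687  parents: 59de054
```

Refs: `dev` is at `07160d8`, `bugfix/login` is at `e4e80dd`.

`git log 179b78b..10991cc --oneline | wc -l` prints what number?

Reachable from 10991cc: {10991cc, 1487a60, 179b78b, 2cbaeab, 2e84969, 3e7d687, 434f321, 58dc9a6, 59de054, 64af5f3, 88bb953, b27475d, ee5a143}.
Reachable from 179b78b: {179b78b, 2cbaeab, 2e84969, 434f321, 58dc9a6, 64af5f3, ee5a143}.
In 10991cc's history but not 179b78b's: {10991cc, 1487a60, 3e7d687, 59de054, 88bb953, b27475d} — 6 commits.

6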